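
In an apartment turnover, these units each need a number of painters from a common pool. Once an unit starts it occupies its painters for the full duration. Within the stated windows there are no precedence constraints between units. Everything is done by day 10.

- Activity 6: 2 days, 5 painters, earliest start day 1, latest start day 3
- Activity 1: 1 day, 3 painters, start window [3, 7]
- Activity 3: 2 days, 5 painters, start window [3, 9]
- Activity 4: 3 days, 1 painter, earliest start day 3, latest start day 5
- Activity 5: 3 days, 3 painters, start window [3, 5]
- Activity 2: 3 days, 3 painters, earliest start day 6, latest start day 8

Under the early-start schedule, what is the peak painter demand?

12

Early-start schedule: Activity 6@1, Activity 1@3, Activity 3@3, Activity 4@3, Activity 5@3, Activity 2@6.
Load per day: day 1: 5, day 2: 5, day 3: 12, day 4: 9, day 5: 4, day 6: 3, day 7: 3, day 8: 3, day 9: 0, day 10: 0.
Peak is 12.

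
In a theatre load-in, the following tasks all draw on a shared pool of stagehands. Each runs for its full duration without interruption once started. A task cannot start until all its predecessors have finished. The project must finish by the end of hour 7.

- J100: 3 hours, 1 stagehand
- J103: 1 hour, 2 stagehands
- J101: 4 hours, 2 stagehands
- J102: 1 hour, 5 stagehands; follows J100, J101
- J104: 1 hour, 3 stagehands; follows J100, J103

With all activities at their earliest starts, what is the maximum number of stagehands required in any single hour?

5

Early-start schedule: J100@1, J103@1, J101@1, J102@5, J104@4.
Load per hour: hour 1: 5, hour 2: 3, hour 3: 3, hour 4: 5, hour 5: 5, hour 6: 0, hour 7: 0.
Peak is 5.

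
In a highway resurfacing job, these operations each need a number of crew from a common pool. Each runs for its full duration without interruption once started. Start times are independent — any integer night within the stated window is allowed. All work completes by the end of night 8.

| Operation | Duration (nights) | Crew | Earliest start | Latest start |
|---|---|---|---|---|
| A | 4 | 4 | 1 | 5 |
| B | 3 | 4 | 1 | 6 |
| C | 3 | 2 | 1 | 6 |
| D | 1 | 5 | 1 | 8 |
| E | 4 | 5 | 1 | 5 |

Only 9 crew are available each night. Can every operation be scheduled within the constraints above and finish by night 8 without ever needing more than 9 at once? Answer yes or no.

Schedule A@1, B@1, C@5, D@4, E@5: n1:8  n2:8  n3:8  n4:9  n5:7  n6:7  n7:7  n8:5 — peak 9 ≤ 9.

yes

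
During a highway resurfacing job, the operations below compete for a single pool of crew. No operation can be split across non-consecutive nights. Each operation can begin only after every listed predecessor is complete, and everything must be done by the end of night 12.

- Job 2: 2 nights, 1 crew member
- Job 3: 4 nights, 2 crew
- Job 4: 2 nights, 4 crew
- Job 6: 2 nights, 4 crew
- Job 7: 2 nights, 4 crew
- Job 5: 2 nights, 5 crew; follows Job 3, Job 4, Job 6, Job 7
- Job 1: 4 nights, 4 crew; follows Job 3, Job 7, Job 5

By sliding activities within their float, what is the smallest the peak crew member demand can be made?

Early-start (Job 2@1, Job 3@1, Job 4@1, Job 6@1, Job 7@1, Job 5@5, Job 1@7) gives peak 15: n1:15  n2:15  n3:2  n4:2  n5:5  n6:5  n7:4  n8:4  n9:4  n10:4  n11:0  n12:0.
Shift Job 3→3, Job 6→3, Job 7→5, Job 5→7, Job 1→9.
Schedule Job 2@1, Job 3@3, Job 4@1, Job 6@3, Job 7@5, Job 5@7, Job 1@9: n1:5  n2:5  n3:6  n4:6  n5:6  n6:6  n7:5  n8:5  n9:4  n10:4  n11:4  n12:4 — peak 6.

6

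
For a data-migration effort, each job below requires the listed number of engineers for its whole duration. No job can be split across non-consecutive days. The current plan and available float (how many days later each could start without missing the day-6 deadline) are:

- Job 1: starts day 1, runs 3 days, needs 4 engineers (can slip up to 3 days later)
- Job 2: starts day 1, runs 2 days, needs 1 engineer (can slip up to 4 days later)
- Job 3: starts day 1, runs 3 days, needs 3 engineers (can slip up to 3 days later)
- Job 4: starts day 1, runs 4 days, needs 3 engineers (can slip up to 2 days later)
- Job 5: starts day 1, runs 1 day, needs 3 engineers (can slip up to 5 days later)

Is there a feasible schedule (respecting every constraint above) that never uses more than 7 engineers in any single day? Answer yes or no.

Schedule Job 1@1, Job 2@4, Job 3@4, Job 4@1, Job 5@5: d1:7  d2:7  d3:7  d4:7  d5:7  d6:3 — peak 7 ≤ 7.

yes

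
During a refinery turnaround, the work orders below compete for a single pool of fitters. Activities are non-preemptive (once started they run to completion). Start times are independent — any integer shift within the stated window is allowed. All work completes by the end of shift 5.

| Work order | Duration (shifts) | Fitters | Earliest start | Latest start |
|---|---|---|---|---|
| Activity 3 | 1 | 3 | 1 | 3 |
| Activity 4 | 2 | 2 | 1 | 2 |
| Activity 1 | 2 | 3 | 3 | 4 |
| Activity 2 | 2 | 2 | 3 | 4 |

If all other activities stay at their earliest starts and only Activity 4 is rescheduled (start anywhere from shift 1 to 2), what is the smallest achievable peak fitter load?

Activity 4@1: s1:5  s2:2  s3:5  s4:5  s5:0 → peak 5
Activity 4@2: s1:3  s2:2  s3:7  s4:5  s5:0 → peak 7
Best is Activity 4@1, peak 5.

5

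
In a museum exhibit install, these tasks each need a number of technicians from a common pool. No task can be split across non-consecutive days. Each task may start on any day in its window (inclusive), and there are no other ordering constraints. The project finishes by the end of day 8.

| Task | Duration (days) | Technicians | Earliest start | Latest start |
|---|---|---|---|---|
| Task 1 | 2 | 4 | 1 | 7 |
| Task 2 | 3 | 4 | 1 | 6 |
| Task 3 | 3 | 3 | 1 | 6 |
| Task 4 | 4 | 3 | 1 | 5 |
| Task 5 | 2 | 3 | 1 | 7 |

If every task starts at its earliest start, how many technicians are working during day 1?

At early start, day 1 has: Task 1, Task 2, Task 3, Task 4, Task 5.
Demand: 4 + 4 + 3 + 3 + 3 = 17.

17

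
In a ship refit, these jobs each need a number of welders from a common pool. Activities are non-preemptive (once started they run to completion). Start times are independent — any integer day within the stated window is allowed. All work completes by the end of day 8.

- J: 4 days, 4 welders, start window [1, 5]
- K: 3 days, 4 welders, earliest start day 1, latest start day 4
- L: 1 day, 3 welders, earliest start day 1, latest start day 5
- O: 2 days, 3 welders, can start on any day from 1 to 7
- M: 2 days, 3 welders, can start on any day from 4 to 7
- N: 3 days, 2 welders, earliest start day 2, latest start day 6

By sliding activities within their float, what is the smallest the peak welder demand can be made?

7

Early-start (J@1, K@1, L@1, O@1, M@4, N@2) gives peak 14: d1:14  d2:13  d3:10  d4:9  d5:3  d6:0  d7:0  d8:0.
Shift J→4, O→2, N→6.
Schedule J@4, K@1, L@1, O@2, M@4, N@6: d1:7  d2:7  d3:7  d4:7  d5:7  d6:6  d7:6  d8:2 — peak 7.
Total welder-days = 49 over 8 days ⇒ peak ≥ ⌈49/8⌉ = 7, so 7 is optimal.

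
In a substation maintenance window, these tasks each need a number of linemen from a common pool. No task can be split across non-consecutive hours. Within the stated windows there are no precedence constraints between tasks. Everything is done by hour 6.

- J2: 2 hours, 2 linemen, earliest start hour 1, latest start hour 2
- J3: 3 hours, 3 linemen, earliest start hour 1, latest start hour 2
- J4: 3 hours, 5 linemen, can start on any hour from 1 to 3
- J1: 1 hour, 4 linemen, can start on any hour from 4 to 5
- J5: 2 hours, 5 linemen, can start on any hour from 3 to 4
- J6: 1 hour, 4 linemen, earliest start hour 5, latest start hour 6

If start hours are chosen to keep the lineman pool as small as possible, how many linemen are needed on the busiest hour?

Early-start (J2@1, J3@1, J4@1, J1@4, J5@3, J6@5) gives peak 13: h1:10  h2:10  h3:13  h4:9  h5:4  h6:0.
Shift J5→4.
Schedule J2@1, J3@1, J4@1, J1@4, J5@4, J6@5: h1:10  h2:10  h3:8  h4:9  h5:9  h6:0 — peak 10.

10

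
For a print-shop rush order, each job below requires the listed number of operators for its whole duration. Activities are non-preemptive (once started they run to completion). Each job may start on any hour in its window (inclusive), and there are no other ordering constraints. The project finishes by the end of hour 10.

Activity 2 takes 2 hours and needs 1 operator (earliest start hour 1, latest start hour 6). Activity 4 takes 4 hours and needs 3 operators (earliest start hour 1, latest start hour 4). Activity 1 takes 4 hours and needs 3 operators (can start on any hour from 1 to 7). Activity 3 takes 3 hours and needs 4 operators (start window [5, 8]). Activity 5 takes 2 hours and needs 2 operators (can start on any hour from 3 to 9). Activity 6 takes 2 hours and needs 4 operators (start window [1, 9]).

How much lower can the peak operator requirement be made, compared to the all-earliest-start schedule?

Early-start peak: h1:11  h2:11  h3:8  h4:8  h5:4  h6:4  h7:4  h8:0  h9:0  h10:0 ⇒ 11.
Leveled (Activity 2@1, Activity 4@3, Activity 1@3, Activity 3@7, Activity 5@7, Activity 6@1): h1:5  h2:5  h3:6  h4:6  h5:6  h6:6  h7:6  h8:6  h9:4  h10:0 ⇒ 6.
Reduction 11 − 6 = 5.

5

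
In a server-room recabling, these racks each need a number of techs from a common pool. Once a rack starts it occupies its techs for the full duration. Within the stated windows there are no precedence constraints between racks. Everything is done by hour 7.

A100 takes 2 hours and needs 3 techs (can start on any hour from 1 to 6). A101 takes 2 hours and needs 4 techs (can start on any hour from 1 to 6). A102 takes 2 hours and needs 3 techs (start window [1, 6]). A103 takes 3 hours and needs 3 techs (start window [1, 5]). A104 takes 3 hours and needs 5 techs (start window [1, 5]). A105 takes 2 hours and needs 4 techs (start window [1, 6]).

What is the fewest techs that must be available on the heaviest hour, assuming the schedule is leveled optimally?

8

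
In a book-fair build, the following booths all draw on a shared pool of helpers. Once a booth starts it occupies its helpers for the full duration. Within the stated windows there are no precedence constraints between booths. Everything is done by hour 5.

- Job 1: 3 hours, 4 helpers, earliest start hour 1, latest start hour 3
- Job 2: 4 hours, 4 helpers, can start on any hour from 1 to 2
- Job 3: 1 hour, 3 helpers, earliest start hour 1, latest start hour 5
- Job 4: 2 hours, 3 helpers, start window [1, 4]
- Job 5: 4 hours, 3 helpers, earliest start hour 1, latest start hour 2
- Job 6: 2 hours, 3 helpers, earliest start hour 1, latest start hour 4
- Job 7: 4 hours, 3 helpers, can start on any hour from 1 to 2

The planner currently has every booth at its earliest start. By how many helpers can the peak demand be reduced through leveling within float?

7

Early-start peak: h1:23  h2:20  h3:14  h4:10  h5:0 ⇒ 23.
Leveled (Job 1@1, Job 2@1, Job 3@1, Job 4@4, Job 5@1, Job 6@4, Job 7@2): h1:14  h2:14  h3:14  h4:16  h5:9 ⇒ 16.
Reduction 23 − 16 = 7.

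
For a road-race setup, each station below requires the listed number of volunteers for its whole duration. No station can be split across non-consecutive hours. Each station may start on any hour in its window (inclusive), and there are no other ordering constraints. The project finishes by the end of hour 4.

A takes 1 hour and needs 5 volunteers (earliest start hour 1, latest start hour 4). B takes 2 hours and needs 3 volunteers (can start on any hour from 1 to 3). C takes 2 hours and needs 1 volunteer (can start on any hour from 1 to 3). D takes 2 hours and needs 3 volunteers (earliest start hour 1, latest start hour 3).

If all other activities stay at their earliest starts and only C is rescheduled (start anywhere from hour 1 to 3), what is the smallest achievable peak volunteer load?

11

C@1: h1:12  h2:7  h3:0  h4:0 → peak 12
C@2: h1:11  h2:7  h3:1  h4:0 → peak 11
C@3: h1:11  h2:6  h3:1  h4:1 → peak 11
Best is C@2, peak 11.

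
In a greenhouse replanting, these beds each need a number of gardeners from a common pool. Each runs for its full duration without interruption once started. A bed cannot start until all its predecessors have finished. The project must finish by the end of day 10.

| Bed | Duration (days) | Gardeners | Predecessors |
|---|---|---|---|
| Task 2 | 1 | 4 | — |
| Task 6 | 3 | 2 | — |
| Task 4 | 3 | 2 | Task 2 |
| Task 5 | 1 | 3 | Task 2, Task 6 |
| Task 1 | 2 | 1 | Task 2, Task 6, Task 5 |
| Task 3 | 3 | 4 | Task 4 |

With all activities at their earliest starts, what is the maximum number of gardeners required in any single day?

6

Early-start schedule: Task 2@1, Task 6@1, Task 4@2, Task 5@4, Task 1@5, Task 3@5.
Load per day: day 1: 6, day 2: 4, day 3: 4, day 4: 5, day 5: 5, day 6: 5, day 7: 4, day 8: 0, day 9: 0, day 10: 0.
Peak is 6.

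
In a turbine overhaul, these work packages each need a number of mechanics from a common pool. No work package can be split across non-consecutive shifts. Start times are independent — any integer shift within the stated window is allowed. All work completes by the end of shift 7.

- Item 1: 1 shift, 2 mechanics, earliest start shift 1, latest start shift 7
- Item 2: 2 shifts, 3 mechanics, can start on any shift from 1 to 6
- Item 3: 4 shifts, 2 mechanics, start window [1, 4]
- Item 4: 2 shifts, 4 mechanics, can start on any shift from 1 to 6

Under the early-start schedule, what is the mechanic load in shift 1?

At early start, shift 1 has: Item 1, Item 2, Item 3, Item 4.
Demand: 2 + 3 + 2 + 4 = 11.

11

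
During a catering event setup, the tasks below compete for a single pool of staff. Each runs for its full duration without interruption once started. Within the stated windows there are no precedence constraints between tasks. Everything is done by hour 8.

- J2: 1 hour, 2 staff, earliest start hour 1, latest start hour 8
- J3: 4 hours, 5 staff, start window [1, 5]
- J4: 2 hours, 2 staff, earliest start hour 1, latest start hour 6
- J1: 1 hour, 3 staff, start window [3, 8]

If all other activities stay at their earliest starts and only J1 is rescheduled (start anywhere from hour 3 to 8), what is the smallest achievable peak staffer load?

9

J1@3: h1:9  h2:7  h3:8  h4:5  h5:0  h6:0  h7:0  h8:0 → peak 9
J1@4: h1:9  h2:7  h3:5  h4:8  h5:0  h6:0  h7:0  h8:0 → peak 9
J1@5: h1:9  h2:7  h3:5  h4:5  h5:3  h6:0  h7:0  h8:0 → peak 9
J1@6: h1:9  h2:7  h3:5  h4:5  h5:0  h6:3  h7:0  h8:0 → peak 9
J1@7: h1:9  h2:7  h3:5  h4:5  h5:0  h6:0  h7:3  h8:0 → peak 9
J1@8: h1:9  h2:7  h3:5  h4:5  h5:0  h6:0  h7:0  h8:3 → peak 9
Best is J1@3, peak 9.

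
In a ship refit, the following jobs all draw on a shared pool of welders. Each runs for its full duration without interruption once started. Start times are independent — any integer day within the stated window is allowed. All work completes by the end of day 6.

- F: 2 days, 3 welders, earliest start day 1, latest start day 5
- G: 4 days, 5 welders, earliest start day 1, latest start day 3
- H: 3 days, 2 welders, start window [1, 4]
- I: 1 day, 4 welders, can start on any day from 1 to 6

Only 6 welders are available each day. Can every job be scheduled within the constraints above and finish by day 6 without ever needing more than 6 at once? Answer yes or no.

The minimum achievable peak is 7; 6 < 7, so no feasible schedule stays within the cap.

no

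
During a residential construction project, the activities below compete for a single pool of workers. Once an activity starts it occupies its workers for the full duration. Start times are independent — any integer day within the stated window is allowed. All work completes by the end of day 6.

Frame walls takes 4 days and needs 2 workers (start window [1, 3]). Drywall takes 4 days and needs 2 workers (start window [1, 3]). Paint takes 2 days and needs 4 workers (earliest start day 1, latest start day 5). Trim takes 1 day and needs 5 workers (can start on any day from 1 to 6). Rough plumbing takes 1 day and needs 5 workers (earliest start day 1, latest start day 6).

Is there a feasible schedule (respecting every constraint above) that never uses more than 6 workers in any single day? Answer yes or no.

The minimum achievable peak is 7; 6 < 7, so no feasible schedule stays within the cap.

no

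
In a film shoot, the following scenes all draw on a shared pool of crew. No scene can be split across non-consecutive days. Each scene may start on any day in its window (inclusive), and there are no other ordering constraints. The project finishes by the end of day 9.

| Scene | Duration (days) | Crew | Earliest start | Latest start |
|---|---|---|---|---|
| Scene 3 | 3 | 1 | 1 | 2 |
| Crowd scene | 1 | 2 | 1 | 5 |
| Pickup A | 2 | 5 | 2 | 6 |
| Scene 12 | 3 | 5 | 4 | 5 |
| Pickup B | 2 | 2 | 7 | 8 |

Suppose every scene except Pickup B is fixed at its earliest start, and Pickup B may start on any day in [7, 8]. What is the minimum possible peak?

6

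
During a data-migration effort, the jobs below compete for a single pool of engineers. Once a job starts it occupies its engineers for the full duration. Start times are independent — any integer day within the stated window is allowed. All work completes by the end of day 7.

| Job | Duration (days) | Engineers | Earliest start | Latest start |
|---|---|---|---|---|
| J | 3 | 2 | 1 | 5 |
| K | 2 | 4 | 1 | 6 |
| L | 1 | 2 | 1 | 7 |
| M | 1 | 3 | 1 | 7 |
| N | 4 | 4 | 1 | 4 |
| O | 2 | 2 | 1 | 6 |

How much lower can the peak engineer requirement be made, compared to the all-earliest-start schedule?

Early-start peak: d1:17  d2:12  d3:6  d4:4  d5:0  d6:0  d7:0 ⇒ 17.
Leveled (J@1, K@1, L@4, M@3, N@4, O@5): d1:6  d2:6  d3:5  d4:6  d5:6  d6:6  d7:4 ⇒ 6.
Reduction 17 − 6 = 11.

11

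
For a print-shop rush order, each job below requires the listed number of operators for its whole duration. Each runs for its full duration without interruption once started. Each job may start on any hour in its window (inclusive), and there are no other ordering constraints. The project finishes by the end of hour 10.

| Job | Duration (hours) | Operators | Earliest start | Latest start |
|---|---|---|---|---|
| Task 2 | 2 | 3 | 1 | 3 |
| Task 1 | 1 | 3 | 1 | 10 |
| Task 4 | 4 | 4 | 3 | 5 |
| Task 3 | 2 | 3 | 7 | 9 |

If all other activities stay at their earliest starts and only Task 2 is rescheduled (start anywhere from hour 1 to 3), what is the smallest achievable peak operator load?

Task 2@1: h1:6  h2:3  h3:4  h4:4  h5:4  h6:4  h7:3  h8:3  h9:0  h10:0 → peak 6
Task 2@2: h1:3  h2:3  h3:7  h4:4  h5:4  h6:4  h7:3  h8:3  h9:0  h10:0 → peak 7
Task 2@3: h1:3  h2:0  h3:7  h4:7  h5:4  h6:4  h7:3  h8:3  h9:0  h10:0 → peak 7
Best is Task 2@1, peak 6.

6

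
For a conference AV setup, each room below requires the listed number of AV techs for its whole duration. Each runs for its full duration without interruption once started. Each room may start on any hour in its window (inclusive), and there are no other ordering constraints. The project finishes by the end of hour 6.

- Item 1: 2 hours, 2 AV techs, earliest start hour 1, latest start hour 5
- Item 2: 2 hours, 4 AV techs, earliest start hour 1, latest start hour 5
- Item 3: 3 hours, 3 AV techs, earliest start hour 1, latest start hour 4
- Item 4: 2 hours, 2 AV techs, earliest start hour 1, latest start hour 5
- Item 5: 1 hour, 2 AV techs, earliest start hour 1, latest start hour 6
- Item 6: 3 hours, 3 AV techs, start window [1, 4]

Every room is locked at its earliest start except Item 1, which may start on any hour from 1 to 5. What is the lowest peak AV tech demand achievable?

14

Item 1@1: h1:16  h2:14  h3:6  h4:0  h5:0  h6:0 → peak 16
Item 1@2: h1:14  h2:14  h3:8  h4:0  h5:0  h6:0 → peak 14
Item 1@3: h1:14  h2:12  h3:8  h4:2  h5:0  h6:0 → peak 14
Item 1@4: h1:14  h2:12  h3:6  h4:2  h5:2  h6:0 → peak 14
Item 1@5: h1:14  h2:12  h3:6  h4:0  h5:2  h6:2 → peak 14
Best is Item 1@2, peak 14.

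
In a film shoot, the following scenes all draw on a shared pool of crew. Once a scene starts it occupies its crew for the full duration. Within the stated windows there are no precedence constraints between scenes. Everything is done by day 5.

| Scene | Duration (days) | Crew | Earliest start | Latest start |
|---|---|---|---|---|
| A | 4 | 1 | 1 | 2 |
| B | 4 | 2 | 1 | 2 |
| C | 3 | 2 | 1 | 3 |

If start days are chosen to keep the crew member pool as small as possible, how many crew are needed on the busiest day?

Schedule A@1, B@1, C@1: d1:5  d2:5  d3:5  d4:3  d5:0 — peak 5.
No arrangement of the 12 feasible schedules does better.

5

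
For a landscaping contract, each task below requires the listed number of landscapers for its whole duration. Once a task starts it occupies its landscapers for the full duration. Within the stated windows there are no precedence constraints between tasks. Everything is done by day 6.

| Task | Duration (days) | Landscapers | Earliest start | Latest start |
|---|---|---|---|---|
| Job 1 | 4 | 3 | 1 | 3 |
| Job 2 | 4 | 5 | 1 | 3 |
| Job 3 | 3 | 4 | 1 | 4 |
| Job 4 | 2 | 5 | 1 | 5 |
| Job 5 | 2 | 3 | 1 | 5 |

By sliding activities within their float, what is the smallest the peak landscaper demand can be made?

Early-start (Job 1@1, Job 2@1, Job 3@1, Job 4@1, Job 5@1) gives peak 20: d1:20  d2:20  d3:12  d4:8  d5:0  d6:0.
Shift Job 4→5, Job 5→4.
Schedule Job 1@1, Job 2@1, Job 3@1, Job 4@5, Job 5@4: d1:12  d2:12  d3:12  d4:11  d5:8  d6:5 — peak 12.

12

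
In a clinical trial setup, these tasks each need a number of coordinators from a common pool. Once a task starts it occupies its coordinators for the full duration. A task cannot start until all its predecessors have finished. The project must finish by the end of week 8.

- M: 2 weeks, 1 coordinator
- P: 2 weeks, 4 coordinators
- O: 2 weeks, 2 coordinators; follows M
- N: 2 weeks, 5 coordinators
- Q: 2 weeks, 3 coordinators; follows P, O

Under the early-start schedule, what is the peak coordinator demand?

10

Early-start schedule: M@1, P@1, O@3, N@1, Q@5.
Load per week: week 1: 10, week 2: 10, week 3: 2, week 4: 2, week 5: 3, week 6: 3, week 7: 0, week 8: 0.
Peak is 10.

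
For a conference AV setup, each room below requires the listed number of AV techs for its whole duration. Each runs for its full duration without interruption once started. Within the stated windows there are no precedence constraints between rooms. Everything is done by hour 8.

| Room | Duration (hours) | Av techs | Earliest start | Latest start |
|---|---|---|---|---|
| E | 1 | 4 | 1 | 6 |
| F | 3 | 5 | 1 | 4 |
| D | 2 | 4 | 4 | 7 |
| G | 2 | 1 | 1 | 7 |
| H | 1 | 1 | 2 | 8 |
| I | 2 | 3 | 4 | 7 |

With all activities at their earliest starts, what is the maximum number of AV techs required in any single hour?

Early-start schedule: E@1, F@1, D@4, G@1, H@2, I@4.
Load per hour: hour 1: 10, hour 2: 7, hour 3: 5, hour 4: 7, hour 5: 7, hour 6: 0, hour 7: 0, hour 8: 0.
Peak is 10.

10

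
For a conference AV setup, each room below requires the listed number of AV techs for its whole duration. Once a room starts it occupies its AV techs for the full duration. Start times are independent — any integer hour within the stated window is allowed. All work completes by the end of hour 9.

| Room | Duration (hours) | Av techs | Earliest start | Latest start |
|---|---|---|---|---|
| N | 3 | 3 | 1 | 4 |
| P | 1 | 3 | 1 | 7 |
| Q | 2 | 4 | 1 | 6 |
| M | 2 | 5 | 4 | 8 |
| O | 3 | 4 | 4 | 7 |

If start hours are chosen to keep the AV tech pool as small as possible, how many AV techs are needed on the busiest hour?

Early-start (N@1, P@1, Q@1, M@4, O@4) gives peak 10: h1:10  h2:7  h3:3  h4:9  h5:9  h6:4  h7:0  h8:0  h9:0.
Shift Q→2, O→6.
Schedule N@1, P@1, Q@2, M@4, O@6: h1:6  h2:7  h3:7  h4:5  h5:5  h6:4  h7:4  h8:4  h9:0 — peak 7.

7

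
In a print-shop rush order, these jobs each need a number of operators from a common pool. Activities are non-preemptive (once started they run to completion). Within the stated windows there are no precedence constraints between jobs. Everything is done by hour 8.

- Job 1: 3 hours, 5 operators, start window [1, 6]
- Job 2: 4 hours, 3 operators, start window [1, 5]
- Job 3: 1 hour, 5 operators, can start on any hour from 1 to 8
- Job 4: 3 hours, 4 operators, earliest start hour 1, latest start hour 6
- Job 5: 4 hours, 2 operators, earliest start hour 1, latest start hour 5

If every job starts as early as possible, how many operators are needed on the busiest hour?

19

Early-start schedule: Job 1@1, Job 2@1, Job 3@1, Job 4@1, Job 5@1.
Load per hour: hour 1: 19, hour 2: 14, hour 3: 14, hour 4: 5, hour 5: 0, hour 6: 0, hour 7: 0, hour 8: 0.
Peak is 19.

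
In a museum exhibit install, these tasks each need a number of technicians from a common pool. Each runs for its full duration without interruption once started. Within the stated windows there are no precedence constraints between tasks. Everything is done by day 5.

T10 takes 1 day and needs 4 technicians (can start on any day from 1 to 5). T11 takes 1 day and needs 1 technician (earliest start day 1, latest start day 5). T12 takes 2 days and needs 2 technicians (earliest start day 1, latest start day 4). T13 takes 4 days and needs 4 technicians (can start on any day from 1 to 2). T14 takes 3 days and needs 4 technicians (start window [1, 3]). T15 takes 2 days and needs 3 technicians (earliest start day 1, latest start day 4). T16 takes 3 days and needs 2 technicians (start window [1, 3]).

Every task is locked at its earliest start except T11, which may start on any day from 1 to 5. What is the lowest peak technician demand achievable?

19

T11@1: d1:20  d2:15  d3:10  d4:4  d5:0 → peak 20
T11@2: d1:19  d2:16  d3:10  d4:4  d5:0 → peak 19
T11@3: d1:19  d2:15  d3:11  d4:4  d5:0 → peak 19
T11@4: d1:19  d2:15  d3:10  d4:5  d5:0 → peak 19
T11@5: d1:19  d2:15  d3:10  d4:4  d5:1 → peak 19
Best is T11@2, peak 19.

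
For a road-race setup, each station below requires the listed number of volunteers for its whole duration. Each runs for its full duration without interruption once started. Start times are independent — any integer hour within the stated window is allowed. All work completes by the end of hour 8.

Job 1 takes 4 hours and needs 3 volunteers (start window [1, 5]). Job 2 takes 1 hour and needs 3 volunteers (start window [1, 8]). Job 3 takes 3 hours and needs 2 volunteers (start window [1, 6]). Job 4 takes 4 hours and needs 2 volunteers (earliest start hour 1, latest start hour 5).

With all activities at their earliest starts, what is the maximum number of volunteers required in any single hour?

Early-start schedule: Job 1@1, Job 2@1, Job 3@1, Job 4@1.
Load per hour: hour 1: 10, hour 2: 7, hour 3: 7, hour 4: 5, hour 5: 0, hour 6: 0, hour 7: 0, hour 8: 0.
Peak is 10.

10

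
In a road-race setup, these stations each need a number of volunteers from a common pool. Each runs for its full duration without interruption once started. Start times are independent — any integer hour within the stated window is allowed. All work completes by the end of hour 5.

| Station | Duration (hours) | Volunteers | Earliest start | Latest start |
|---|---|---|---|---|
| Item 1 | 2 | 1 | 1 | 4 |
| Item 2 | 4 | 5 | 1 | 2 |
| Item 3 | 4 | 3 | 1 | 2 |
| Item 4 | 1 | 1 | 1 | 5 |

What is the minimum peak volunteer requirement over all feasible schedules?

Early-start (Item 1@1, Item 2@1, Item 3@1, Item 4@1) gives peak 10: h1:10  h2:9  h3:8  h4:8  h5:0.
Shift Item 4→3.
Schedule Item 1@1, Item 2@1, Item 3@1, Item 4@3: h1:9  h2:9  h3:9  h4:8  h5:0 — peak 9.

9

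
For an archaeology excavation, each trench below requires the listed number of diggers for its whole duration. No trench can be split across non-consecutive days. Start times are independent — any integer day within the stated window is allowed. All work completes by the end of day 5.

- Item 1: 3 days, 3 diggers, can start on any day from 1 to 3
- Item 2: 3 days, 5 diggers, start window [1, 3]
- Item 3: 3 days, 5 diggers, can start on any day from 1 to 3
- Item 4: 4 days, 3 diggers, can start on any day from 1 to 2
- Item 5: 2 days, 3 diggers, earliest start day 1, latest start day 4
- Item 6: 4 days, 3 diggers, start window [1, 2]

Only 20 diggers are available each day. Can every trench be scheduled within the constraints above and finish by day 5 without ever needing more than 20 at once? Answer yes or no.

Schedule Item 1@1, Item 2@1, Item 3@1, Item 4@1, Item 5@4, Item 6@1: d1:19  d2:19  d3:19  d4:9  d5:3 — peak 19 ≤ 20.

yes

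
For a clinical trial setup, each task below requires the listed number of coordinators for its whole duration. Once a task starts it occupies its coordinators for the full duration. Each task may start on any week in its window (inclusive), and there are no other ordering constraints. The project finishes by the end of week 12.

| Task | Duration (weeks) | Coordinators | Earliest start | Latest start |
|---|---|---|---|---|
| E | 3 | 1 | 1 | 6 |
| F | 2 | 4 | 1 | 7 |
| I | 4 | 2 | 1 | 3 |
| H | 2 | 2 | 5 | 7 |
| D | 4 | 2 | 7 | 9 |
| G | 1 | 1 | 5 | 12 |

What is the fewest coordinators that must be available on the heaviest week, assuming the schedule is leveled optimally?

4

Early-start (E@1, F@1, I@1, H@5, D@7, G@5) gives peak 7: w1:7  w2:7  w3:3  w4:2  w5:3  w6:2  w7:2  w8:2  w9:2  w10:2  w11:0  w12:0.
Shift F→5, H→7, G→9.
Schedule E@1, F@5, I@1, H@7, D@7, G@9: w1:3  w2:3  w3:3  w4:2  w5:4  w6:4  w7:4  w8:4  w9:3  w10:2  w11:0  w12:0 — peak 4.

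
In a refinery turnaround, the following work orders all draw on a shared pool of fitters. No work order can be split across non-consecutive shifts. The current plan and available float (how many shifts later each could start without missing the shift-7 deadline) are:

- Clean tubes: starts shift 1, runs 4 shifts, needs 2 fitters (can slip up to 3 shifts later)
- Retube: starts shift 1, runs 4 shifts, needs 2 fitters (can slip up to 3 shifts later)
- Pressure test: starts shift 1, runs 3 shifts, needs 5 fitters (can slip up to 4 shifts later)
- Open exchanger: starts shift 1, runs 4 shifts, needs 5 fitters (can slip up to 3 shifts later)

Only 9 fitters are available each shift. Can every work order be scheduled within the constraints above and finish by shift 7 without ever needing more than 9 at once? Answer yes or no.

yes

Schedule Clean tubes@1, Retube@1, Pressure test@1, Open exchanger@4: s1:9  s2:9  s3:9  s4:9  s5:5  s6:5  s7:5 — peak 9 ≤ 9.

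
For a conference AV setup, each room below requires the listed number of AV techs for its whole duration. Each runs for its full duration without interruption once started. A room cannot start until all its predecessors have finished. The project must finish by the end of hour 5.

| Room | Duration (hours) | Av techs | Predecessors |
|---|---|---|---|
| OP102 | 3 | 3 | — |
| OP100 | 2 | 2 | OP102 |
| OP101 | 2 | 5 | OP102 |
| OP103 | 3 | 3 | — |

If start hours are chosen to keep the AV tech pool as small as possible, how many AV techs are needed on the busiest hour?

7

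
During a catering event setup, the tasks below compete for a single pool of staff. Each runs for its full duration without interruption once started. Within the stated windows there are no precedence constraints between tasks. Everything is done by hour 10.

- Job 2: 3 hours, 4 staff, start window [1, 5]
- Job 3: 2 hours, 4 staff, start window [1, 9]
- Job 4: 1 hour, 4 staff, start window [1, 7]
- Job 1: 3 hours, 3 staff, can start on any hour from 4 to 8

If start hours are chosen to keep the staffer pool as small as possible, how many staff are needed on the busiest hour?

4

Early-start (Job 2@1, Job 3@1, Job 4@1, Job 1@4) gives peak 12: h1:12  h2:8  h3:4  h4:3  h5:3  h6:3  h7:0  h8:0  h9:0  h10:0.
Shift Job 3→4, Job 4→6, Job 1→7.
Schedule Job 2@1, Job 3@4, Job 4@6, Job 1@7: h1:4  h2:4  h3:4  h4:4  h5:4  h6:4  h7:3  h8:3  h9:3  h10:0 — peak 4.
Total staffer-hours = 33 over 10 hours ⇒ peak ≥ ⌈33/10⌉ = 4, so 4 is optimal.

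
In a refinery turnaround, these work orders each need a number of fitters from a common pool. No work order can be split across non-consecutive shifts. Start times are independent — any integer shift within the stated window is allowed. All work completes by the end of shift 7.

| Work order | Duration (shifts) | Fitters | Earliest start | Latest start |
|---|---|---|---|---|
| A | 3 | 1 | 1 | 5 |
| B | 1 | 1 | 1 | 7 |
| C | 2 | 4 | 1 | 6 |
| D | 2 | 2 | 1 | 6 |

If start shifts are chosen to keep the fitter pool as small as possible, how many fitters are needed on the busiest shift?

4

Early-start (A@1, B@1, C@1, D@1) gives peak 8: s1:8  s2:7  s3:1  s4:0  s5:0  s6:0  s7:0.
Shift C→4.
Schedule A@1, B@1, C@4, D@1: s1:4  s2:3  s3:1  s4:4  s5:4  s6:0  s7:0 — peak 4.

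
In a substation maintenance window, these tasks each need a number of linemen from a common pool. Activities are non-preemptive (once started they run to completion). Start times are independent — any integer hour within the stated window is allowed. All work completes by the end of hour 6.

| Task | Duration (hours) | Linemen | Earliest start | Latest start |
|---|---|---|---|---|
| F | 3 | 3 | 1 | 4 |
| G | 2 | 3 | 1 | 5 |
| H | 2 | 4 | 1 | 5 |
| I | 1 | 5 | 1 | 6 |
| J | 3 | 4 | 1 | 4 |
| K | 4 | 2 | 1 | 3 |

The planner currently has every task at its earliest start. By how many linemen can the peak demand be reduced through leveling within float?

Early-start peak: h1:21  h2:16  h3:9  h4:2  h5:0  h6:0 ⇒ 21.
Leveled (F@1, G@1, H@5, I@6, J@3, K@1): h1:8  h2:8  h3:9  h4:6  h5:8  h6:9 ⇒ 9.
Reduction 21 − 9 = 12.

12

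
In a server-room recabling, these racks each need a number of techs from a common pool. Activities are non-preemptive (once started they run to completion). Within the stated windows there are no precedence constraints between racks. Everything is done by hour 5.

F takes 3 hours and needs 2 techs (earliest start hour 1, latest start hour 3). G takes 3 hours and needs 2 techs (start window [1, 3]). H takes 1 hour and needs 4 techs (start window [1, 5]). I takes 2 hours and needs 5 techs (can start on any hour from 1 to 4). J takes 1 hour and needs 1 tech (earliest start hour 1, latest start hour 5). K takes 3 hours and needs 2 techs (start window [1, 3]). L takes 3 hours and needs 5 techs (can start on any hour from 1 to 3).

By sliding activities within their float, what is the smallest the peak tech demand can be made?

Early-start (F@1, G@1, H@1, I@1, J@1, K@1, L@1) gives peak 21: h1:21  h2:16  h3:11  h4:0  h5:0.
Shift I→4, L→2.
Schedule F@1, G@1, H@1, I@4, J@1, K@1, L@2: h1:11  h2:11  h3:11  h4:10  h5:5 — peak 11.

11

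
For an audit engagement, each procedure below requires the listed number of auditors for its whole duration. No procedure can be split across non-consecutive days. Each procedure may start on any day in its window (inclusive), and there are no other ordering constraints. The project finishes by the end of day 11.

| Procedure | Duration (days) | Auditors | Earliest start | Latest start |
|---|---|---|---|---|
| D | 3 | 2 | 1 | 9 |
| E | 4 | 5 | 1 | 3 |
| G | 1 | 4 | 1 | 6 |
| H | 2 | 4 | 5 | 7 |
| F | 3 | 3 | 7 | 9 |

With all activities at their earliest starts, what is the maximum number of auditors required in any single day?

11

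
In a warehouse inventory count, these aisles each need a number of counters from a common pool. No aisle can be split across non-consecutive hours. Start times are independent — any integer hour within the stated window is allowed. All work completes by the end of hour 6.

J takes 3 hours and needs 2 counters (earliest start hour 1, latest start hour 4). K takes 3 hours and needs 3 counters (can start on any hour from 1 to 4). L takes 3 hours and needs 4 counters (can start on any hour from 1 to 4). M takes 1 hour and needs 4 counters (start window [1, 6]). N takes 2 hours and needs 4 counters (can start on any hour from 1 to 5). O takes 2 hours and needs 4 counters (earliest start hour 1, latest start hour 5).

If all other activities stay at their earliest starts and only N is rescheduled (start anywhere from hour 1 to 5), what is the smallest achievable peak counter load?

17

N@1: h1:21  h2:17  h3:9  h4:0  h5:0  h6:0 → peak 21
N@2: h1:17  h2:17  h3:13  h4:0  h5:0  h6:0 → peak 17
N@3: h1:17  h2:13  h3:13  h4:4  h5:0  h6:0 → peak 17
N@4: h1:17  h2:13  h3:9  h4:4  h5:4  h6:0 → peak 17
N@5: h1:17  h2:13  h3:9  h4:0  h5:4  h6:4 → peak 17
Best is N@2, peak 17.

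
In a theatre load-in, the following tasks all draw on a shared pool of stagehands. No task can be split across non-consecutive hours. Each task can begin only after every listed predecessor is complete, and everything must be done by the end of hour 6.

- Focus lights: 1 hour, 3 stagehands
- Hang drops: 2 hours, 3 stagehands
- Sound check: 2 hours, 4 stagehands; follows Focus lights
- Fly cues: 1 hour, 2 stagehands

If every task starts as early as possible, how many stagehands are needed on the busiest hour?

8

Early-start schedule: Focus lights@1, Hang drops@1, Sound check@2, Fly cues@1.
Load per hour: hour 1: 8, hour 2: 7, hour 3: 4, hour 4: 0, hour 5: 0, hour 6: 0.
Peak is 8.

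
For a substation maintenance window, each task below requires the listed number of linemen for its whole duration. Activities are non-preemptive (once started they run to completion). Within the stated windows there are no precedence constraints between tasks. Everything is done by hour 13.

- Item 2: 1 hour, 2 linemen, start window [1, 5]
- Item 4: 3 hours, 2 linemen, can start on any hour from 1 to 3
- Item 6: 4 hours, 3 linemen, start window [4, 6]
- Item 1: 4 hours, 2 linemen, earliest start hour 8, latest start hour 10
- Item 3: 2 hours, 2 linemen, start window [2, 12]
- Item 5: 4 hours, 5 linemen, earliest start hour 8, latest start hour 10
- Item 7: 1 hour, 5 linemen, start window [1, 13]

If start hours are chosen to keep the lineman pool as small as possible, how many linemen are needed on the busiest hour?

7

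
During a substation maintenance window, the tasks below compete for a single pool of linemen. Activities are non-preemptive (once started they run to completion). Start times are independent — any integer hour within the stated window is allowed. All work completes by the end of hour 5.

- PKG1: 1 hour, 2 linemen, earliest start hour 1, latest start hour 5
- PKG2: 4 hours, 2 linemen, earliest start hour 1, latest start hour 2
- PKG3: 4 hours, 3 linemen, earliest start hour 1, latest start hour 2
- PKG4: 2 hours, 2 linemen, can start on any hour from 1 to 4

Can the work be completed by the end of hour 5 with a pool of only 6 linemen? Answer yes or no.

The minimum achievable peak is 7; 6 < 7, so no feasible schedule stays within the cap.

no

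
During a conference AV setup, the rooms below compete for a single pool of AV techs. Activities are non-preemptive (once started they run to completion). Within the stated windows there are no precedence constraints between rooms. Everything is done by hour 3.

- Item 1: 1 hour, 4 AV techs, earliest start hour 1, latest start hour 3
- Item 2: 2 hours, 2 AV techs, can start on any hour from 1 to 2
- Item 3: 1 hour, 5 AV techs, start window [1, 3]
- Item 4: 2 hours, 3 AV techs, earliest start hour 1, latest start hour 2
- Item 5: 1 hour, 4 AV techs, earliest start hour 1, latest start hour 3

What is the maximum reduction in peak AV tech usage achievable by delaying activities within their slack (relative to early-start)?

9

Early-start peak: h1:18  h2:5  h3:0 ⇒ 18.
Leveled (Item 1@1, Item 2@1, Item 3@3, Item 4@1, Item 5@2): h1:9  h2:9  h3:5 ⇒ 9.
Reduction 18 − 9 = 9.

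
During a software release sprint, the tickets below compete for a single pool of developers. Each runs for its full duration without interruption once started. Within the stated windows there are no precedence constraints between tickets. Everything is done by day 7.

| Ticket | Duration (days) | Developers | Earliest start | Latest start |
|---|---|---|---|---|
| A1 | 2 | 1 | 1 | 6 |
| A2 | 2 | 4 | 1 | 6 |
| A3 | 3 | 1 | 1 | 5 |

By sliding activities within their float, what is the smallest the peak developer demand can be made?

4

Early-start (A1@1, A2@1, A3@1) gives peak 6: d1:6  d2:6  d3:1  d4:0  d5:0  d6:0  d7:0.
Shift A2→3, A3→5.
Schedule A1@1, A2@3, A3@5: d1:1  d2:1  d3:4  d4:4  d5:1  d6:1  d7:1 — peak 4.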